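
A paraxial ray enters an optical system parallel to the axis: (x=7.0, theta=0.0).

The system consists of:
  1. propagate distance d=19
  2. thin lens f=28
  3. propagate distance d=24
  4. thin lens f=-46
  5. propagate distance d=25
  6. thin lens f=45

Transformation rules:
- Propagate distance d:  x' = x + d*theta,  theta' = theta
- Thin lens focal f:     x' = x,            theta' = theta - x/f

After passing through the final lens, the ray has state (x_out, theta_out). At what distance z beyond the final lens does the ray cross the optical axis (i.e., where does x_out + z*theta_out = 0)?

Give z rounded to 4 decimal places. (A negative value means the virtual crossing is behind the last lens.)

Initial: x=7.0000 theta=0.0000
After 1 (propagate distance d=19): x=7.0000 theta=0.0000
After 2 (thin lens f=28): x=7.0000 theta=-0.2500
After 3 (propagate distance d=24): x=1.0000 theta=-0.2500
After 4 (thin lens f=-46): x=1.0000 theta=-21/92 (≈-0.2283)
After 5 (propagate distance d=25): x=-433/92 (≈-4.7065) theta=-21/92 (≈-0.2283)
After 6 (thin lens f=45): x=-433/92 (≈-4.7065) theta=-128/1035 (≈-0.1237)
z_focus = -x_out/theta_out = -(-433/92)/(-128/1035) = -19485/512 ≈ -38.0566
Rounded to 4 decimal places: z = -38.0566

Answer: -38.0566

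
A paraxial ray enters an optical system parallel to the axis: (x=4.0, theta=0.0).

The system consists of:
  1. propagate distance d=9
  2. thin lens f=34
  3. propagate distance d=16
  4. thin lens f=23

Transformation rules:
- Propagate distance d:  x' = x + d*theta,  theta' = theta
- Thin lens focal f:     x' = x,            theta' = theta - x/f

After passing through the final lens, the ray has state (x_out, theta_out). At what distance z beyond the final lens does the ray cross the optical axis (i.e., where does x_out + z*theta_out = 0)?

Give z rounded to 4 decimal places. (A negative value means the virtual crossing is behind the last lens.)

Answer: 10.0976

Derivation:
Initial: x=4.0000 theta=0.0000
After 1 (propagate distance d=9): x=4.0000 theta=0.0000
After 2 (thin lens f=34): x=4.0000 theta=-2/17 (≈-0.1176)
After 3 (propagate distance d=16): x=36/17 (≈2.1176) theta=-2/17 (≈-0.1176)
After 4 (thin lens f=23): x=36/17 (≈2.1176) theta=-82/391 (≈-0.2097)
z_focus = -x_out/theta_out = -(36/17)/(-82/391) = 414/41 ≈ 10.0976
Rounded to 4 decimal places: z = 10.0976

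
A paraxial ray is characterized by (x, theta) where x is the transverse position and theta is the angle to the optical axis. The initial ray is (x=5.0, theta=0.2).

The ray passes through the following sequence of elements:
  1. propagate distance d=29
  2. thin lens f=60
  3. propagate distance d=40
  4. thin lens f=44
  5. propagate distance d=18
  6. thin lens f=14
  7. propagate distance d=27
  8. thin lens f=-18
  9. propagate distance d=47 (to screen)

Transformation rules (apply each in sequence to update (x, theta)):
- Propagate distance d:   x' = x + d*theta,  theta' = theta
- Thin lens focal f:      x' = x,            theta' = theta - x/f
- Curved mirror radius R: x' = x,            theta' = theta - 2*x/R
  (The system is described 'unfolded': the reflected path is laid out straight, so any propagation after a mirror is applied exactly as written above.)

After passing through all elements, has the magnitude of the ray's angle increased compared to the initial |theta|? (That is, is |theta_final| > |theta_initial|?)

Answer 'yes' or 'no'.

Answer: yes

Derivation:
Initial: x=5.0000 theta=0.2000
After 1 (propagate distance d=29): x=10.8000 theta=0.2000
After 2 (thin lens f=60): x=10.8000 theta=0.0200
After 3 (propagate distance d=40): x=11.6000 theta=0.0200
After 4 (thin lens f=44): x=11.6000 theta=-67/275 (≈-0.2436)
After 5 (propagate distance d=18): x=1984/275 (≈7.2145) theta=-67/275 (≈-0.2436)
After 6 (thin lens f=14): x=1984/275 (≈7.2145) theta=-1461/1925 (≈-0.7590)
After 7 (propagate distance d=27): x=-25559/1925 (≈-13.2774) theta=-1461/1925 (≈-0.7590)
After 8 (thin lens f=-18): x=-25559/1925 (≈-13.2774) theta=-51857/34650 (≈-1.4966)
After 9 (propagate distance d=47 (to screen)): x=-2897341/34650 (≈-83.6173) theta=-51857/34650 (≈-1.4966)
|theta_initial|=0.2000 |theta_final|=51857/34650 (≈1.4966) -> increased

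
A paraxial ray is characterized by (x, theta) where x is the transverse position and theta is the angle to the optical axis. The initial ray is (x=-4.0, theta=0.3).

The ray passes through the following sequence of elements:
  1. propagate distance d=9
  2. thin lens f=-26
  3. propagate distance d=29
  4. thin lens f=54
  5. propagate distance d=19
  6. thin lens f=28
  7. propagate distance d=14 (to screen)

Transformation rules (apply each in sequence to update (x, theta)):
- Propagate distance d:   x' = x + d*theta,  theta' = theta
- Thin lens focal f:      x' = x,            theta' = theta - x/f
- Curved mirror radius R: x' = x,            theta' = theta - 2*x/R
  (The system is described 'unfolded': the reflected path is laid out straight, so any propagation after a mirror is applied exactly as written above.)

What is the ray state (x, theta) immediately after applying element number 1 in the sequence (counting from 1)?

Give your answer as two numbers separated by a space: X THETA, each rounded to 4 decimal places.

Answer: -1.3000 0.3000

Derivation:
Initial: x=-4.0000 theta=0.3000
After 1 (propagate distance d=9): x=-1.3000 theta=0.3000
Rounded to 4 decimal places: x = -1.3000, theta = 0.3000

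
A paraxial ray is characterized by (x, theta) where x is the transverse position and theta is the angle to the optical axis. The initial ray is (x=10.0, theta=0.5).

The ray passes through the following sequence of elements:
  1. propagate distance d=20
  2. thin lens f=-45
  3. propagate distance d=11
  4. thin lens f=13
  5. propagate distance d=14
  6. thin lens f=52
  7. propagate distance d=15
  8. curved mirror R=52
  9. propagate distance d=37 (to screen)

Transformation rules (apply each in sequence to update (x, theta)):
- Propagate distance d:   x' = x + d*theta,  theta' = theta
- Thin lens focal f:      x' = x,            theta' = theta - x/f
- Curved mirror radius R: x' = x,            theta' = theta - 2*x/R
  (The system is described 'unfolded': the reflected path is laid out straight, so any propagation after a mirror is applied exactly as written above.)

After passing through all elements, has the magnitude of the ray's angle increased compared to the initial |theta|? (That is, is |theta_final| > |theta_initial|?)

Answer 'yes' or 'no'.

Answer: yes

Derivation:
Initial: x=10.0000 theta=0.5000
After 1 (propagate distance d=20): x=20.0000 theta=0.5000
After 2 (thin lens f=-45): x=20.0000 theta=17/18 (≈0.9444)
After 3 (propagate distance d=11): x=547/18 (≈30.3889) theta=17/18 (≈0.9444)
After 4 (thin lens f=13): x=547/18 (≈30.3889) theta=-163/117 (≈-1.3932)
After 5 (propagate distance d=14): x=283/26 (≈10.8846) theta=-163/117 (≈-1.3932)
After 6 (thin lens f=52): x=283/26 (≈10.8846) theta=-19499/12168 (≈-1.6025)
After 7 (propagate distance d=15): x=-53347/4056 (≈-13.1526) theta=-19499/12168 (≈-1.6025)
After 8 (curved mirror R=52): x=-53347/4056 (≈-13.1526) theta=-346933/316368 (≈-1.0966)
After 9 (propagate distance d=37 (to screen)): x=-16997587/316368 (≈-53.7273) theta=-346933/316368 (≈-1.0966)
|theta_initial|=0.5000 |theta_final|=346933/316368 (≈1.0966) -> increased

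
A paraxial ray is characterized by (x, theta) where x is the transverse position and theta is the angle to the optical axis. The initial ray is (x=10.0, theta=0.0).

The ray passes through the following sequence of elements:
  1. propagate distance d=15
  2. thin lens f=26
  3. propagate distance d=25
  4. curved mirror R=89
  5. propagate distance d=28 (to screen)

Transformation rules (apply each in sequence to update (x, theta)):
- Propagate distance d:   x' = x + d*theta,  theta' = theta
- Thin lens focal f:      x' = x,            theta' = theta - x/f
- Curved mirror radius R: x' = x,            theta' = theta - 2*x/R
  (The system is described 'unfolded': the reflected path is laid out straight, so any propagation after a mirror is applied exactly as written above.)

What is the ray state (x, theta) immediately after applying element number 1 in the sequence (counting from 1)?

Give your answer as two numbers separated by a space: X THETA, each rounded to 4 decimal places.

Answer: 10.0000 0.0000

Derivation:
Initial: x=10.0000 theta=0.0000
After 1 (propagate distance d=15): x=10.0000 theta=0.0000
Rounded to 4 decimal places: x = 10.0000, theta = 0.0000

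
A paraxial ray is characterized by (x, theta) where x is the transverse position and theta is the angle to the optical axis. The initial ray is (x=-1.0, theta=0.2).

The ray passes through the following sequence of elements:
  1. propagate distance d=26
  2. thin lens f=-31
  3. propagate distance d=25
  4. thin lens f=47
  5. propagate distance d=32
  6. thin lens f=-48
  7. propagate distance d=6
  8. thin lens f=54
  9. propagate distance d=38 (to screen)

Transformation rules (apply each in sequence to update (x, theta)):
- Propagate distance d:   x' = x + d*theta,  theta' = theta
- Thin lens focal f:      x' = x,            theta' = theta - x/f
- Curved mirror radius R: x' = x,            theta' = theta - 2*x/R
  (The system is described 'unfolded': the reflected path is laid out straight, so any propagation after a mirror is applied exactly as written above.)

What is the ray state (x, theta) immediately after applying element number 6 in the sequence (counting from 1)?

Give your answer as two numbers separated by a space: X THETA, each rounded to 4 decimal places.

Initial: x=-1.0000 theta=0.2000
After 1 (propagate distance d=26): x=4.2000 theta=0.2000
After 2 (thin lens f=-31): x=4.2000 theta=52/155 (≈0.3355)
After 3 (propagate distance d=25): x=1951/155 (≈12.5871) theta=52/155 (≈0.3355)
After 4 (thin lens f=47): x=1951/155 (≈12.5871) theta=493/7285 (≈0.0677)
After 5 (propagate distance d=32): x=107473/7285 (≈14.7526) theta=493/7285 (≈0.0677)
After 6 (thin lens f=-48): x=107473/7285 (≈14.7526) theta=131137/349680 (≈0.3750)
Rounded to 4 decimal places: x = 14.7526, theta = 0.3750

Answer: 14.7526 0.3750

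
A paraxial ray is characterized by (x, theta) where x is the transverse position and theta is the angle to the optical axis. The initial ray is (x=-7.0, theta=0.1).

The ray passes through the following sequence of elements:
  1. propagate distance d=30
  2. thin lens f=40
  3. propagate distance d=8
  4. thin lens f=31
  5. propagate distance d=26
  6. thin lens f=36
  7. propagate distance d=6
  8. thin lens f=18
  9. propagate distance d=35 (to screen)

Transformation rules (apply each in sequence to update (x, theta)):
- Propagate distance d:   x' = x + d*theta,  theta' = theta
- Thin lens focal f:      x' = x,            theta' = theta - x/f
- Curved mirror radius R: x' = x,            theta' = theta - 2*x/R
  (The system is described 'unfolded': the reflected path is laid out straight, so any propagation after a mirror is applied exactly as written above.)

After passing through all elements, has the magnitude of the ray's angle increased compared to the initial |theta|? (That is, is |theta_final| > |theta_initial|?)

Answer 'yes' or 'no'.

Initial: x=-7.0000 theta=0.1000
After 1 (propagate distance d=30): x=-4.0000 theta=0.1000
After 2 (thin lens f=40): x=-4.0000 theta=0.2000
After 3 (propagate distance d=8): x=-2.4000 theta=0.2000
After 4 (thin lens f=31): x=-2.4000 theta=43/155 (≈0.2774)
After 5 (propagate distance d=26): x=746/155 (≈4.8129) theta=43/155 (≈0.2774)
After 6 (thin lens f=36): x=746/155 (≈4.8129) theta=401/2790 (≈0.1437)
After 7 (propagate distance d=6): x=2639/465 (≈5.6753) theta=401/2790 (≈0.1437)
After 8 (thin lens f=18): x=2639/465 (≈5.6753) theta=-718/4185 (≈-0.1716)
After 9 (propagate distance d=35 (to screen)): x=-1379/4185 (≈-0.3295) theta=-718/4185 (≈-0.1716)
|theta_initial|=0.1000 |theta_final|=718/4185 (≈0.1716) -> increased

Answer: yes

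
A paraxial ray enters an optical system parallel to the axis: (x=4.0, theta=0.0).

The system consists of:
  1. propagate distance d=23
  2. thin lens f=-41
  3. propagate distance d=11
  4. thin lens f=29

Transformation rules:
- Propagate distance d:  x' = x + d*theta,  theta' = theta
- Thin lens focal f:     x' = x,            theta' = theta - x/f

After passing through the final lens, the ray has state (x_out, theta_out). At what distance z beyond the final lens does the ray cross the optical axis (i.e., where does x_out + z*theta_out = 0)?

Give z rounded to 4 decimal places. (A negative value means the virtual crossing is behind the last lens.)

Answer: 65.5652

Derivation:
Initial: x=4.0000 theta=0.0000
After 1 (propagate distance d=23): x=4.0000 theta=0.0000
After 2 (thin lens f=-41): x=4.0000 theta=4/41 (≈0.0976)
After 3 (propagate distance d=11): x=208/41 (≈5.0732) theta=4/41 (≈0.0976)
After 4 (thin lens f=29): x=208/41 (≈5.0732) theta=-92/1189 (≈-0.0774)
z_focus = -x_out/theta_out = -(208/41)/(-92/1189) = 1508/23 ≈ 65.5652
Rounded to 4 decimal places: z = 65.5652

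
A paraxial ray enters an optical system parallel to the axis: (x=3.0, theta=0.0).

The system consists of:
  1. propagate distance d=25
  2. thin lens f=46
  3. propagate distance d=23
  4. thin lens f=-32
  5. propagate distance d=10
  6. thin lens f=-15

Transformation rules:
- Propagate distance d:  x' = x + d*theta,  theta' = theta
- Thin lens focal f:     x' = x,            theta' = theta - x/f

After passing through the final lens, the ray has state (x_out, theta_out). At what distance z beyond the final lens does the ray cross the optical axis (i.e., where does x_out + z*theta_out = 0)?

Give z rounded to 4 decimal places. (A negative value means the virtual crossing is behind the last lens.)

Answer: -18.9628

Derivation:
Initial: x=3.0000 theta=0.0000
After 1 (propagate distance d=25): x=3.0000 theta=0.0000
After 2 (thin lens f=46): x=3.0000 theta=-3/46 (≈-0.0652)
After 3 (propagate distance d=23): x=1.5000 theta=-3/46 (≈-0.0652)
After 4 (thin lens f=-32): x=1.5000 theta=-27/1472 (≈-0.0183)
After 5 (propagate distance d=10): x=969/736 (≈1.3166) theta=-27/1472 (≈-0.0183)
After 6 (thin lens f=-15): x=969/736 (≈1.3166) theta=511/7360 (≈0.0694)
z_focus = -x_out/theta_out = -(969/736)/(511/7360) = -9690/511 ≈ -18.9628
Rounded to 4 decimal places: z = -18.9628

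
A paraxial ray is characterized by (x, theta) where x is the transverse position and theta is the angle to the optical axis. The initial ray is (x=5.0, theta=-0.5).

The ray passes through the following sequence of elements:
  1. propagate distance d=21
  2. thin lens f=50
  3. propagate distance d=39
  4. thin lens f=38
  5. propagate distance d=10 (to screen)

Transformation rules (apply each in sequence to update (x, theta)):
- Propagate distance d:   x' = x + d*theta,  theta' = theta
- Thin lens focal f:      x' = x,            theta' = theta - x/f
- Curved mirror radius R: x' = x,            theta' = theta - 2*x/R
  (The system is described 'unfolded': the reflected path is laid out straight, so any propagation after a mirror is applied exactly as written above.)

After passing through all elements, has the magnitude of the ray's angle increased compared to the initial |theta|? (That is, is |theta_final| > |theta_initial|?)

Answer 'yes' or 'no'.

Answer: no

Derivation:
Initial: x=5.0000 theta=-0.5000
After 1 (propagate distance d=21): x=-5.5000 theta=-0.5000
After 2 (thin lens f=50): x=-5.5000 theta=-0.3900
After 3 (propagate distance d=39): x=-20.7100 theta=-0.3900
After 4 (thin lens f=38): x=-20.7100 theta=0.1550
After 5 (propagate distance d=10 (to screen)): x=-19.1600 theta=0.1550
|theta_initial|=0.5000 |theta_final|=0.1550 -> not increased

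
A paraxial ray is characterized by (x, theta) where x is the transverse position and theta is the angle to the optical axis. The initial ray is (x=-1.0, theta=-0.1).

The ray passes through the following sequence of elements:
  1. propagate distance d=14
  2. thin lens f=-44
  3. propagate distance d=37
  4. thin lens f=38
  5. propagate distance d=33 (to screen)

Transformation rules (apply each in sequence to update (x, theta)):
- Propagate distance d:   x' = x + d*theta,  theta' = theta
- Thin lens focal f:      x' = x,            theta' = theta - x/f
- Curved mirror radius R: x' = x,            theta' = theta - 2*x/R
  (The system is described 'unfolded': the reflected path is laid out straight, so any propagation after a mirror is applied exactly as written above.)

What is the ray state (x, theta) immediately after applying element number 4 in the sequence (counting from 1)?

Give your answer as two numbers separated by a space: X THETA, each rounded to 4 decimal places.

Answer: -8.1182 0.0591

Derivation:
Initial: x=-1.0000 theta=-0.1000
After 1 (propagate distance d=14): x=-2.4000 theta=-0.1000
After 2 (thin lens f=-44): x=-2.4000 theta=-17/110 (≈-0.1545)
After 3 (propagate distance d=37): x=-893/110 (≈-8.1182) theta=-17/110 (≈-0.1545)
After 4 (thin lens f=38): x=-893/110 (≈-8.1182) theta=13/220 (≈0.0591)
Rounded to 4 decimal places: x = -8.1182, theta = 0.0591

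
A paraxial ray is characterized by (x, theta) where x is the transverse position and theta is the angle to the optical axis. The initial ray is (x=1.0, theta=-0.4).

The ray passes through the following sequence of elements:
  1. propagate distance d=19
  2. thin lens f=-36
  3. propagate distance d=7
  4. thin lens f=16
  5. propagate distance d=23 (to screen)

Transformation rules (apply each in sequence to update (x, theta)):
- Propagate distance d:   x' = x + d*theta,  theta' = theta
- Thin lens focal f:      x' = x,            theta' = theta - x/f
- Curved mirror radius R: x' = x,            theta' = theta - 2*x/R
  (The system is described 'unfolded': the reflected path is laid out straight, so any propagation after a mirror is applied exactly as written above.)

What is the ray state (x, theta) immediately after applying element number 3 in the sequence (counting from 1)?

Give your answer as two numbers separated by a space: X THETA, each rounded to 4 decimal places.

Answer: -10.6833 -0.5833

Derivation:
Initial: x=1.0000 theta=-0.4000
After 1 (propagate distance d=19): x=-6.6000 theta=-0.4000
After 2 (thin lens f=-36): x=-6.6000 theta=-7/12 (≈-0.5833)
After 3 (propagate distance d=7): x=-641/60 (≈-10.6833) theta=-7/12 (≈-0.5833)
Rounded to 4 decimal places: x = -10.6833, theta = -0.5833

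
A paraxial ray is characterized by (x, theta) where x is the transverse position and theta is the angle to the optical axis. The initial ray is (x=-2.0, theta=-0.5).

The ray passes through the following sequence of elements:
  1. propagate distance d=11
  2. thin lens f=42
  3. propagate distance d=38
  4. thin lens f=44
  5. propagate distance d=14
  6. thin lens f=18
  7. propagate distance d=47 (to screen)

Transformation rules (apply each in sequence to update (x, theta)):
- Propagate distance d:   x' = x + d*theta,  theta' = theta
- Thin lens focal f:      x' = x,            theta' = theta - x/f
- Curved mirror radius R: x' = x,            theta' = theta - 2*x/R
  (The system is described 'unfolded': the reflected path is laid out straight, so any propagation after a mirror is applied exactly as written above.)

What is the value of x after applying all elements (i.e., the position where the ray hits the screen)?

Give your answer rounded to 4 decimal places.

Answer: 34.8571

Derivation:
Initial: x=-2.0000 theta=-0.5000
After 1 (propagate distance d=11): x=-7.5000 theta=-0.5000
After 2 (thin lens f=42): x=-7.5000 theta=-9/28 (≈-0.3214)
After 3 (propagate distance d=38): x=-138/7 (≈-19.7143) theta=-9/28 (≈-0.3214)
After 4 (thin lens f=44): x=-138/7 (≈-19.7143) theta=39/308 (≈0.1266)
After 5 (propagate distance d=14): x=-2763/154 (≈-17.9416) theta=39/308 (≈0.1266)
After 6 (thin lens f=18): x=-2763/154 (≈-17.9416) theta=173/154 (≈1.1234)
After 7 (propagate distance d=47 (to screen)): x=244/7 (≈34.8571) theta=173/154 (≈1.1234)
Rounded to 4 decimal places: x = 34.8571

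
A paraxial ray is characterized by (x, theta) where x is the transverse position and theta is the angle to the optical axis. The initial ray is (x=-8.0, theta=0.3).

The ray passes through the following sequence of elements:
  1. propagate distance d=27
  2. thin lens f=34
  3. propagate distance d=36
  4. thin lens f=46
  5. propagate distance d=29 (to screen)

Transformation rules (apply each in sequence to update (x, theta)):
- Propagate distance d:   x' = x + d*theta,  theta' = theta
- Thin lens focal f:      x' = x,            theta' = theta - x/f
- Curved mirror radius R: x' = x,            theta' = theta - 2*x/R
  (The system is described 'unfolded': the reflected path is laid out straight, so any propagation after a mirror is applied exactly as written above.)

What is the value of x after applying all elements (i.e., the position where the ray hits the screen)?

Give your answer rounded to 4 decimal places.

Initial: x=-8.0000 theta=0.3000
After 1 (propagate distance d=27): x=0.1000 theta=0.3000
After 2 (thin lens f=34): x=0.1000 theta=101/340 (≈0.2971)
After 3 (propagate distance d=36): x=367/34 (≈10.7941) theta=101/340 (≈0.2971)
After 4 (thin lens f=46): x=367/34 (≈10.7941) theta=122/1955 (≈0.0624)
After 5 (propagate distance d=29 (to screen)): x=49281/3910 (≈12.6038) theta=122/1955 (≈0.0624)
Rounded to 4 decimal places: x = 12.6038

Answer: 12.6038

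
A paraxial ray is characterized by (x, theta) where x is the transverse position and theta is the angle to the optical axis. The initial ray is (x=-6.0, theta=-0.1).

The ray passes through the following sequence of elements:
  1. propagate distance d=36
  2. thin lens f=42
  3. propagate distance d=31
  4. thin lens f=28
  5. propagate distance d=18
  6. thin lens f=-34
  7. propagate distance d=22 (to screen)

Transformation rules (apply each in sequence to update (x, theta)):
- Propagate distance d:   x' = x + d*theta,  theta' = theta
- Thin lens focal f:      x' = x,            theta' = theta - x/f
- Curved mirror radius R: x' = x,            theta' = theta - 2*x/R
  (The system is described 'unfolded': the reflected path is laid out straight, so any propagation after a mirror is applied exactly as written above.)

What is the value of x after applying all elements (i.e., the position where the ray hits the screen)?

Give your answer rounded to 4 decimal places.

Answer: 7.7490

Derivation:
Initial: x=-6.0000 theta=-0.1000
After 1 (propagate distance d=36): x=-9.6000 theta=-0.1000
After 2 (thin lens f=42): x=-9.6000 theta=9/70 (≈0.1286)
After 3 (propagate distance d=31): x=-393/70 (≈-5.6143) theta=9/70 (≈0.1286)
After 4 (thin lens f=28): x=-393/70 (≈-5.6143) theta=129/392 (≈0.3291)
After 5 (propagate distance d=18): x=303/980 (≈0.3092) theta=129/392 (≈0.3291)
After 6 (thin lens f=-34): x=303/980 (≈0.3092) theta=2817/8330 (≈0.3382)
After 7 (propagate distance d=22 (to screen)): x=129099/16660 (≈7.7490) theta=2817/8330 (≈0.3382)
Rounded to 4 decimal places: x = 7.7490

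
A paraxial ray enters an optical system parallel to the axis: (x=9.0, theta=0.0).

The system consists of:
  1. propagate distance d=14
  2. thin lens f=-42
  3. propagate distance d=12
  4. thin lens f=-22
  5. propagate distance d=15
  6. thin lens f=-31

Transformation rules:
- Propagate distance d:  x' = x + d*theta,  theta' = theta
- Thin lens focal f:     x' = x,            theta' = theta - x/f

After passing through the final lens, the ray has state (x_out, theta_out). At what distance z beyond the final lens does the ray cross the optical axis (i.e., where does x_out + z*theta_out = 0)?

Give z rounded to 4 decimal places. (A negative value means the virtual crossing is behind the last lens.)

Answer: -15.4073

Derivation:
Initial: x=9.0000 theta=0.0000
After 1 (propagate distance d=14): x=9.0000 theta=0.0000
After 2 (thin lens f=-42): x=9.0000 theta=3/14 (≈0.2143)
After 3 (propagate distance d=12): x=81/7 (≈11.5714) theta=3/14 (≈0.2143)
After 4 (thin lens f=-22): x=81/7 (≈11.5714) theta=57/77 (≈0.7403)
After 5 (propagate distance d=15): x=1746/77 (≈22.6753) theta=57/77 (≈0.7403)
After 6 (thin lens f=-31): x=1746/77 (≈22.6753) theta=3513/2387 (≈1.4717)
z_focus = -x_out/theta_out = -(1746/77)/(3513/2387) = -18042/1171 ≈ -15.4073
Rounded to 4 decimal places: z = -15.4073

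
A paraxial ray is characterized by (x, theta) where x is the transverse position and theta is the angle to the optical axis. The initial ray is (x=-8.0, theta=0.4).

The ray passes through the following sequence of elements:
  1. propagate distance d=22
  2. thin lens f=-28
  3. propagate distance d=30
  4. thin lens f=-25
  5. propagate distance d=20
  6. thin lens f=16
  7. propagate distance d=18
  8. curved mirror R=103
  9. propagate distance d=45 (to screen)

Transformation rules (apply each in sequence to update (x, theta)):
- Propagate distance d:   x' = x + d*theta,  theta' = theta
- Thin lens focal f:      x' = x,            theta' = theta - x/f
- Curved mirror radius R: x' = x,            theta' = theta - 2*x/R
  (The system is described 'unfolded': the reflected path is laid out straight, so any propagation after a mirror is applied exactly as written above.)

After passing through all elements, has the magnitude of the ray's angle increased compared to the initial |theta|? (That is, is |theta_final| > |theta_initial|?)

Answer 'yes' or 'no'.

Answer: yes

Derivation:
Initial: x=-8.0000 theta=0.4000
After 1 (propagate distance d=22): x=0.8000 theta=0.4000
After 2 (thin lens f=-28): x=0.8000 theta=3/7 (≈0.4286)
After 3 (propagate distance d=30): x=478/35 (≈13.6571) theta=3/7 (≈0.4286)
After 4 (thin lens f=-25): x=478/35 (≈13.6571) theta=853/875 (≈0.9749)
After 5 (propagate distance d=20): x=5802/175 (≈33.1543) theta=853/875 (≈0.9749)
After 6 (thin lens f=16): x=5802/175 (≈33.1543) theta=-7681/7000 (≈-1.0973)
After 7 (propagate distance d=18): x=46911/3500 (≈13.4031) theta=-7681/7000 (≈-1.0973)
After 8 (curved mirror R=103): x=46911/3500 (≈13.4031) theta=-978787/721000 (≈-1.3575)
After 9 (propagate distance d=45 (to screen)): x=-34381749/721000 (≈-47.6862) theta=-978787/721000 (≈-1.3575)
|theta_initial|=0.4000 |theta_final|=978787/721000 (≈1.3575) -> increased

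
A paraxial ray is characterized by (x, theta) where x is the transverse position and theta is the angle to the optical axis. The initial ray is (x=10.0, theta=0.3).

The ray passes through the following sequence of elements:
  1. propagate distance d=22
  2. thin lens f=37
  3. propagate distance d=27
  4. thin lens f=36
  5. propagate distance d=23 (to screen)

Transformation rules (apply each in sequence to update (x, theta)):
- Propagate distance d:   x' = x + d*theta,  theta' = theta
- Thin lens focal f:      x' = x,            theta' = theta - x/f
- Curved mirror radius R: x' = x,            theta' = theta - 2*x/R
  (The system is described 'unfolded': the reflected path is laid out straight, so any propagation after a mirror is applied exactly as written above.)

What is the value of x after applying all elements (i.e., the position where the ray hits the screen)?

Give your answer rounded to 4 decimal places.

Answer: 1.1262

Derivation:
Initial: x=10.0000 theta=0.3000
After 1 (propagate distance d=22): x=16.6000 theta=0.3000
After 2 (thin lens f=37): x=16.6000 theta=-11/74 (≈-0.1486)
After 3 (propagate distance d=27): x=4657/370 (≈12.5865) theta=-11/74 (≈-0.1486)
After 4 (thin lens f=36): x=4657/370 (≈12.5865) theta=-6637/13320 (≈-0.4983)
After 5 (propagate distance d=23 (to screen)): x=15001/13320 (≈1.1262) theta=-6637/13320 (≈-0.4983)
Rounded to 4 decimal places: x = 1.1262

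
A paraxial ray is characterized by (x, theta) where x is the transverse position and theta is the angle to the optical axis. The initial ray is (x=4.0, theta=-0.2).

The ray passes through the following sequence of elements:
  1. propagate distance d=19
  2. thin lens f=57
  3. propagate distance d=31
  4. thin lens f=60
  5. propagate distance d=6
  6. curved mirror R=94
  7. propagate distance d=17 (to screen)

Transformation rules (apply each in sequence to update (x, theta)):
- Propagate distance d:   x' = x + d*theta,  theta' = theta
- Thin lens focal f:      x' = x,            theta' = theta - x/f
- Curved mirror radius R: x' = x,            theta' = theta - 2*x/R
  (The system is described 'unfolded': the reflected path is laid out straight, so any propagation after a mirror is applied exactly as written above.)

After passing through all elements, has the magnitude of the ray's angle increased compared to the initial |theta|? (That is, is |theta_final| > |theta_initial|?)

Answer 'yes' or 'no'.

Initial: x=4.0000 theta=-0.2000
After 1 (propagate distance d=19): x=0.2000 theta=-0.2000
After 2 (thin lens f=57): x=0.2000 theta=-58/285 (≈-0.2035)
After 3 (propagate distance d=31): x=-1741/285 (≈-6.1088) theta=-58/285 (≈-0.2035)
After 4 (thin lens f=60): x=-1741/285 (≈-6.1088) theta=-1739/17100 (≈-0.1017)
After 5 (propagate distance d=6): x=-6383/950 (≈-6.7189) theta=-1739/17100 (≈-0.1017)
After 6 (curved mirror R=94): x=-6383/950 (≈-6.7189) theta=33161/803700 (≈0.0413)
After 7 (propagate distance d=17 (to screen)): x=-4836281/803700 (≈-6.0175) theta=33161/803700 (≈0.0413)
|theta_initial|=0.2000 |theta_final|=33161/803700 (≈0.0413) -> not increased

Answer: no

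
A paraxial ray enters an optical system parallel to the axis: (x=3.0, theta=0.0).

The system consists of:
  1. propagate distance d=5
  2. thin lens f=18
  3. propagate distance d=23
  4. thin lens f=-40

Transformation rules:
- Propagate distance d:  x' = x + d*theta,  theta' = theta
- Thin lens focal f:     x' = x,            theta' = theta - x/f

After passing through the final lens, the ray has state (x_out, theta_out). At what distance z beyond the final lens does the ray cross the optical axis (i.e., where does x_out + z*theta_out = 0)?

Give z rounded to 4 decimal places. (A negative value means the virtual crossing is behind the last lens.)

Answer: -4.4444

Derivation:
Initial: x=3.0000 theta=0.0000
After 1 (propagate distance d=5): x=3.0000 theta=0.0000
After 2 (thin lens f=18): x=3.0000 theta=-1/6 (≈-0.1667)
After 3 (propagate distance d=23): x=-5/6 (≈-0.8333) theta=-1/6 (≈-0.1667)
After 4 (thin lens f=-40): x=-5/6 (≈-0.8333) theta=-0.1875
z_focus = -x_out/theta_out = -(-5/6)/(-0.1875) = -40/9 ≈ -4.4444
Rounded to 4 decimal places: z = -4.4444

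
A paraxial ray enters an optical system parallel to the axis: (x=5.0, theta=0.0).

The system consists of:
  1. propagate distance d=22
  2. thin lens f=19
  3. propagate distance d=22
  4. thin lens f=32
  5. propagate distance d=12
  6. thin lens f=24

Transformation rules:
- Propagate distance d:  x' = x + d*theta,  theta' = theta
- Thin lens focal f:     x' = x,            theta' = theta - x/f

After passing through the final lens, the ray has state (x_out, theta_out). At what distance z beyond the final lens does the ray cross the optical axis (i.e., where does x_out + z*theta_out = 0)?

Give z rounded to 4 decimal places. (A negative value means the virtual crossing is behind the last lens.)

Initial: x=5.0000 theta=0.0000
After 1 (propagate distance d=22): x=5.0000 theta=0.0000
After 2 (thin lens f=19): x=5.0000 theta=-5/19 (≈-0.2632)
After 3 (propagate distance d=22): x=-15/19 (≈-0.7895) theta=-5/19 (≈-0.2632)
After 4 (thin lens f=32): x=-15/19 (≈-0.7895) theta=-145/608 (≈-0.2385)
After 5 (propagate distance d=12): x=-555/152 (≈-3.6513) theta=-145/608 (≈-0.2385)
After 6 (thin lens f=24): x=-555/152 (≈-3.6513) theta=-105/1216 (≈-0.0863)
z_focus = -x_out/theta_out = -(-555/152)/(-105/1216) = -296/7 ≈ -42.2857
Rounded to 4 decimal places: z = -42.2857

Answer: -42.2857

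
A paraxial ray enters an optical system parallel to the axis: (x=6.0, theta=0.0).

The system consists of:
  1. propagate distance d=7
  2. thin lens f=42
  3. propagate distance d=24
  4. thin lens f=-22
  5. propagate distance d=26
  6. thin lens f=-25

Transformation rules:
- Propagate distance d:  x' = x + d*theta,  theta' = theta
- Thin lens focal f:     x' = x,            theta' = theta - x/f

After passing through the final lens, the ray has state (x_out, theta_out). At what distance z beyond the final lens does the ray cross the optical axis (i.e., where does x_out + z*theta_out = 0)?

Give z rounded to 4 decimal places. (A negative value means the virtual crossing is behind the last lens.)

Answer: -38.0208

Derivation:
Initial: x=6.0000 theta=0.0000
After 1 (propagate distance d=7): x=6.0000 theta=0.0000
After 2 (thin lens f=42): x=6.0000 theta=-1/7 (≈-0.1429)
After 3 (propagate distance d=24): x=18/7 (≈2.5714) theta=-1/7 (≈-0.1429)
After 4 (thin lens f=-22): x=18/7 (≈2.5714) theta=-2/77 (≈-0.0260)
After 5 (propagate distance d=26): x=146/77 (≈1.8961) theta=-2/77 (≈-0.0260)
After 6 (thin lens f=-25): x=146/77 (≈1.8961) theta=96/1925 (≈0.0499)
z_focus = -x_out/theta_out = -(146/77)/(96/1925) = -1825/48 ≈ -38.0208
Rounded to 4 decimal places: z = -38.0208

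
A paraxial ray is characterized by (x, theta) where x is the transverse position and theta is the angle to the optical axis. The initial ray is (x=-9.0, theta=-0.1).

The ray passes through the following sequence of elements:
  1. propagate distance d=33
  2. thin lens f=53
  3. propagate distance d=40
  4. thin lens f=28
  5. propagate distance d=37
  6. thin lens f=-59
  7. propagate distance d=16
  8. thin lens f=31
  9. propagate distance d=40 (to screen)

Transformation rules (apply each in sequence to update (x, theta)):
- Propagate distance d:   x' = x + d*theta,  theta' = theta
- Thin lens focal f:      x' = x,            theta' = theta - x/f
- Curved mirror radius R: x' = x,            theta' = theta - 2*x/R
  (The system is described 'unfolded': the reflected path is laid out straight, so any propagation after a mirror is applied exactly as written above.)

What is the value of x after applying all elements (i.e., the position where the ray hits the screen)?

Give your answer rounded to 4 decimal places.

Answer: 15.7360

Derivation:
Initial: x=-9.0000 theta=-0.1000
After 1 (propagate distance d=33): x=-12.3000 theta=-0.1000
After 2 (thin lens f=53): x=-12.3000 theta=7/53 (≈0.1321)
After 3 (propagate distance d=40): x=-3719/530 (≈-7.0170) theta=7/53 (≈0.1321)
After 4 (thin lens f=28): x=-3719/530 (≈-7.0170) theta=5679/14840 (≈0.3827)
After 5 (propagate distance d=37): x=105991/14840 (≈7.1423) theta=5679/14840 (≈0.3827)
After 6 (thin lens f=-59): x=105991/14840 (≈7.1423) theta=110263/218890 (≈0.5037)
After 7 (propagate distance d=16): x=13310301/875560 (≈15.2020) theta=110263/218890 (≈0.5037)
After 8 (thin lens f=31): x=13310301/875560 (≈15.2020) theta=362311/27142360 (≈0.0133)
After 9 (propagate distance d=40 (to screen)): x=427111771/27142360 (≈15.7360) theta=362311/27142360 (≈0.0133)
Rounded to 4 decimal places: x = 15.7360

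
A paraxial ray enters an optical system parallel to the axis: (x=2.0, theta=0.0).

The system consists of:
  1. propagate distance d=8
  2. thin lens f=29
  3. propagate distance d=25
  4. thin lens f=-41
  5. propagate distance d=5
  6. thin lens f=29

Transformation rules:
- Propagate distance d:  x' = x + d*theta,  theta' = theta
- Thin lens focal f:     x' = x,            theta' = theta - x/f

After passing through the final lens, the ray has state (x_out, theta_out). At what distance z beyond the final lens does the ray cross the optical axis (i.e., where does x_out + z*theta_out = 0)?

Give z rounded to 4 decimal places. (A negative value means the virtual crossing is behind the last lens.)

Initial: x=2.0000 theta=0.0000
After 1 (propagate distance d=8): x=2.0000 theta=0.0000
After 2 (thin lens f=29): x=2.0000 theta=-2/29 (≈-0.0690)
After 3 (propagate distance d=25): x=8/29 (≈0.2759) theta=-2/29 (≈-0.0690)
After 4 (thin lens f=-41): x=8/29 (≈0.2759) theta=-74/1189 (≈-0.0622)
After 5 (propagate distance d=5): x=-42/1189 (≈-0.0353) theta=-74/1189 (≈-0.0622)
After 6 (thin lens f=29): x=-42/1189 (≈-0.0353) theta=-2104/34481 (≈-0.0610)
z_focus = -x_out/theta_out = -(-42/1189)/(-2104/34481) = -609/1052 ≈ -0.5789
Rounded to 4 decimal places: z = -0.5789

Answer: -0.5789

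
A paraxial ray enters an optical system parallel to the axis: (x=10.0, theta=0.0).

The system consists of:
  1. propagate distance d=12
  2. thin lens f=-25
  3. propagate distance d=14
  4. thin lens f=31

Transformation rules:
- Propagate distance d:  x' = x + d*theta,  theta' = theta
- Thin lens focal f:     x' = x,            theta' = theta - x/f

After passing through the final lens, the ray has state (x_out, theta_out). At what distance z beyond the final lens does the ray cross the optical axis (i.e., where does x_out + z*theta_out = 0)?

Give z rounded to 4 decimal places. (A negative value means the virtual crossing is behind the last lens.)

Initial: x=10.0000 theta=0.0000
After 1 (propagate distance d=12): x=10.0000 theta=0.0000
After 2 (thin lens f=-25): x=10.0000 theta=0.4000
After 3 (propagate distance d=14): x=15.6000 theta=0.4000
After 4 (thin lens f=31): x=15.6000 theta=-16/155 (≈-0.1032)
z_focus = -x_out/theta_out = -(15.6000)/(-16/155) = 151.1250
Rounded to 4 decimal places: z = 151.1250

Answer: 151.1250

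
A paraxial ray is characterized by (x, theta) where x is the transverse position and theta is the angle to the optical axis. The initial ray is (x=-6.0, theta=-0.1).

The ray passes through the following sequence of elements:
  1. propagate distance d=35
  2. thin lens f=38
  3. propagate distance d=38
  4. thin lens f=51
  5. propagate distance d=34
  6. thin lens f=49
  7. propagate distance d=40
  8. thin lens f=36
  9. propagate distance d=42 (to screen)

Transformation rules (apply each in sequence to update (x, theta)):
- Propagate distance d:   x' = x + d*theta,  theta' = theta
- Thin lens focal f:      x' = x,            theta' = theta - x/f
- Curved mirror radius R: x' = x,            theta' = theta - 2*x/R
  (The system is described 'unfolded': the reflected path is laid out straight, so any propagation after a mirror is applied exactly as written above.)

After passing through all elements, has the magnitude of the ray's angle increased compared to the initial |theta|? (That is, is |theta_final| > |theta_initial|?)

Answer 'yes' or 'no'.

Answer: yes

Derivation:
Initial: x=-6.0000 theta=-0.1000
After 1 (propagate distance d=35): x=-9.5000 theta=-0.1000
After 2 (thin lens f=38): x=-9.5000 theta=0.1500
After 3 (propagate distance d=38): x=-3.8000 theta=0.1500
After 4 (thin lens f=51): x=-3.8000 theta=229/1020 (≈0.2245)
After 5 (propagate distance d=34): x=23/6 (≈3.8333) theta=229/1020 (≈0.2245)
After 6 (thin lens f=49): x=23/6 (≈3.8333) theta=2437/16660 (≈0.1463)
After 7 (propagate distance d=40): x=48403/4998 (≈9.6845) theta=2437/16660 (≈0.1463)
After 8 (thin lens f=36): x=48403/4998 (≈9.6845) theta=-110417/899640 (≈-0.1227)
After 9 (propagate distance d=42 (to screen)): x=679171/149940 (≈4.5296) theta=-110417/899640 (≈-0.1227)
|theta_initial|=0.1000 |theta_final|=110417/899640 (≈0.1227) -> increased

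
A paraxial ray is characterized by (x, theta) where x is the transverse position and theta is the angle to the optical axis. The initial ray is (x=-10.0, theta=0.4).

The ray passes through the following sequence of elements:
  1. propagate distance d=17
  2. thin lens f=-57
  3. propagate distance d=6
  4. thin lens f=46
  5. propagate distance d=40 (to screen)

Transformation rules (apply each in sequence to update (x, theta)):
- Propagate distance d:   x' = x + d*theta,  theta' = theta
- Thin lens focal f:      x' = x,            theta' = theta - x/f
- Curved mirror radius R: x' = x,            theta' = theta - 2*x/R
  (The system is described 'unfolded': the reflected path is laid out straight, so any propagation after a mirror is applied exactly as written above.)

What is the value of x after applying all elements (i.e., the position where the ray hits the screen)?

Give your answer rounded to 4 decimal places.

Answer: 13.6061

Derivation:
Initial: x=-10.0000 theta=0.4000
After 1 (propagate distance d=17): x=-3.2000 theta=0.4000
After 2 (thin lens f=-57): x=-3.2000 theta=98/285 (≈0.3439)
After 3 (propagate distance d=6): x=-108/95 (≈-1.1368) theta=98/285 (≈0.3439)
After 4 (thin lens f=46): x=-108/95 (≈-1.1368) theta=2416/6555 (≈0.3686)
After 5 (propagate distance d=40 (to screen)): x=89188/6555 (≈13.6061) theta=2416/6555 (≈0.3686)
Rounded to 4 decimal places: x = 13.6061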